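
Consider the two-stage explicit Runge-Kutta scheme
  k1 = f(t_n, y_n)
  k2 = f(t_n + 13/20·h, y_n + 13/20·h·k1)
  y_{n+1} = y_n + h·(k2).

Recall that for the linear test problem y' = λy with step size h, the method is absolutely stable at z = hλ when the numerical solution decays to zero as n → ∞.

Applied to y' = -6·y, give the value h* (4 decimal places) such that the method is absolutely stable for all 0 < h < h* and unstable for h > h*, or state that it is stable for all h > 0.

(-1.5385,0); λ=-6 ⇒ h* = (20/13)/6 = 0.2564.

Test eqn y'=λy, z=hλ:
  k1=λy_n ⇒ h·k1=z·y_n;  k2=λ(1+13/20z)y_n ⇒ h·k2=z(1+13/20z)y_n
  y_{n+1}/y_n = 1 + z(1+13/20z) = 1 + z + 13/20z²
  ⇒ R(z) = 1 + z + 13/20z².

Boundary: |R(x)|=1, x<0.
x=-1.55: |R|=1.0116
R=1: x+13/20x²=0 ⇒ x=−20/13=-1.5385; min R=1−1/(4·13/20)=0.6154>−1
Confirm numerically:
  x=-1.504: |R|=0.96631 <1
  x=-1.439: |R|=0.90697 <1
  x=-0.863: |R|=0.62110 <1
  x=-0.670: |R|=0.62179 <1
  x=-2.058: |R|=1.69499 >1
  x=-1.685: |R|=1.16050 >1
  x=-1.638: |R|=1.10598 >1
Stable set (-1.5385, 0).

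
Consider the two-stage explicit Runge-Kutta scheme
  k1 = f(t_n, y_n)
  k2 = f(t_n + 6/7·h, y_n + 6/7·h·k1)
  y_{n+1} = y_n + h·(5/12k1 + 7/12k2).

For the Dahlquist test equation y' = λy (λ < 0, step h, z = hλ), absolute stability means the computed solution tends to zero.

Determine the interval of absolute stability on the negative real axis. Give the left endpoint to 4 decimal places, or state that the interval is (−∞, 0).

Test eqn y'=λy, z=hλ:
  k1=λy_n ⇒ h·k1=z·y_n;  k2=λ(1+6/7z)y_n ⇒ h·k2=z(1+6/7z)y_n
  y_{n+1}/y_n = 1 + 5/12z + 7/12z(1+6/7z) = 1 + z + 1/2z²
  R(z) = 1 + z + 1/2z².

Boundary: |R(x)|=1, x<0.
x=-1.43: |R|=0.5924
R=1: x+1/2x²=0 ⇒ x=−2=-2.0000; min R=1−1/(4·1/2)=0.5000>−1
Confirm numerically:
  x=-1.871: |R|=0.87932 <1
  x=-1.283: |R|=0.54004 <1
  x=-1.042: |R|=0.50088 <1
  x=-2.477: |R|=1.59076 >1
  x=-2.451: |R|=1.55270 >1
So |R|<1 on (-2.0000, 0).

z∈(-2.0000,0).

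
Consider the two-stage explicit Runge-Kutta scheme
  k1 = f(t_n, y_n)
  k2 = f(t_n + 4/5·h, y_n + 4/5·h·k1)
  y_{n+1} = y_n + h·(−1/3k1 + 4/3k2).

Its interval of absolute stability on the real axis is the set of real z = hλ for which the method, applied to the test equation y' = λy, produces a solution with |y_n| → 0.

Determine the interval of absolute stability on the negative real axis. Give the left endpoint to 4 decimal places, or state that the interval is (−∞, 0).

With y'=λy (z=hλ):
  k1=λy_n ⇒ h·k1=z·y_n;  k2=λ(1+4/5z)y_n ⇒ h·k2=z(1+4/5z)y_n
  y_{n+1}/y_n = 1 − 1/3z + 4/3z(1+4/5z) = 1 + z + 16/15z²
  ⇒ R(z) = 1 + z + 16/15z².

Solve |R(x)|<1 on ℝ⁻.
x=-1.13: |R|=1.2320
R=1: x+16/15x²=0 ⇒ x=−15/16=-0.9375; min R=1−1/(4·16/15)=0.7656>−1
Confirm numerically:
  x=-0.859: |R|=0.92807 <1
  x=-0.582: |R|=0.77931 <1
  x=-0.569: |R|=0.77635 <1
  x=-1.535: |R|=1.97831 >1
  x=-1.198: |R|=1.33288 >1
So |R|<1 on (-0.9375, 0).

(-0.9375, 0).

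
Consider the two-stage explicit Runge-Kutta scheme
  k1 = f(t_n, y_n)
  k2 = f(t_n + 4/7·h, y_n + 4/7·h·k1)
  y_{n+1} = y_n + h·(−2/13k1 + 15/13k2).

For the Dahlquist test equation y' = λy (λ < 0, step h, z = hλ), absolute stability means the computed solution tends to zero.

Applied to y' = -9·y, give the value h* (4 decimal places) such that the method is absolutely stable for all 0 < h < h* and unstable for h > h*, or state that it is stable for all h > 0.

(-1.5167,0); λ=-9 ⇒ h* = (91/60)/9 = 0.1685.

On y'=λy, z=hλ:
  k1=λy_n ⇒ h·k1=z·y_n;  k2=λ(1+4/7z)y_n ⇒ h·k2=z(1+4/7z)y_n
  y_{n+1}/y_n = 1 − 2/13z + 15/13z(1+4/7z) = 1 + z + 60/91z²
  Hence R(z) = 1 + z + 60/91z².

Need |R(x)|<1, x<0.
x=-1.15: |R|=0.7220
R=1: x+60/91x²=0 ⇒ x=−91/60=-1.5167; min R=1−1/(4·60/91)=0.6208>−1
Confirm numerically:
  x=-1.478: |R|=0.96232 <1
  x=-1.262: |R|=0.78809 <1
  x=-0.882: |R|=0.63092 <1
  x=-0.748: |R|=0.62090 <1
  x=-2.041: |R|=1.70560 >1
  x=-1.798: |R|=1.33352 >1
  x=-1.629: |R|=1.12065 >1
Stable set (-1.5167, 0).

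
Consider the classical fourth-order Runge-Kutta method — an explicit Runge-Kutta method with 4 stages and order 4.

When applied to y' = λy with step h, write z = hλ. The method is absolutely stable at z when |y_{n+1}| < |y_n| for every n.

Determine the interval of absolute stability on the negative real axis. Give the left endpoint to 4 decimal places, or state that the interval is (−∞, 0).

Test eqn y'=λy, z=hλ:
  order 4, 4-stage ⇒ R(z)=1+z+z^2/2+z^3/6+z^4/24
  (e.g. R(-1.6)=0.27040, |R|=0.27040)

Solve |R(x)|<1 on ℝ⁻.
x=-1.6: |R|=0.2704
|R(-2.64)|=0.8021 |R(-0.89)|=0.4147 |R(-0.58)|=0.5604
Bisect:
  x_lo=-3.6182 |R|=3.1739  x_hi=-0.2445 |R|=0.7831
  mid=-1.93133 |R|=0.31275 →hi
  mid=-2.77476 |R|=0.98424 →hi
  mid=-3.19648 |R|=1.81880 →lo
  mid=-2.98562 |R|=1.34650 →lo
  mid=-2.88019 |R|=1.15276 →lo
  mid=-2.82748 |R|=1.06548 →lo
  mid=-2.80112 |R|=1.02412 →lo
  mid=-2.78794 |R|=1.00400 →lo
  mid=-2.78135 |R|=0.99407 →hi
  ...
  [-2.78547,-2.78526] ⇒ x*=-2.7853
Stable set (-2.7853, 0).

(-2.7853, 0).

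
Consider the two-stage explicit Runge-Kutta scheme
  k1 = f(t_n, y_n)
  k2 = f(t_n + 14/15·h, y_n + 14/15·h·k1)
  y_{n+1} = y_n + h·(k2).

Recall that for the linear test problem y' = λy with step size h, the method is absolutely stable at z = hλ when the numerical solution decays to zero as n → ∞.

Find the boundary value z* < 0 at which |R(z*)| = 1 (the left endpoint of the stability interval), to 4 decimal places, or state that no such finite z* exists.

Set f=λy, z=hλ:
  k1=λy_n ⇒ h·k1=z·y_n;  k2=λ(1+14/15z)y_n ⇒ h·k2=z(1+14/15z)y_n
  y_{n+1}/y_n = 1 + z(1+14/15z) = 1 + z + 14/15z²
  ⇒ R(z) = 1 + z + 14/15z².

Solve |R(x)|<1 on ℝ⁻.
x=-1.13: |R|=1.0618
R=1: x+14/15x²=0 ⇒ x=−15/14=-1.0714; min R=1−1/(4·14/15)=0.7321>−1
Confirm numerically:
  x=-0.855: |R|=0.82729 <1
  x=-0.740: |R|=0.77109 <1
  x=-0.596: |R|=0.73553 <1
  x=-0.558: |R|=0.73261 <1
  x=-1.655: |R|=1.90142 >1
  x=-1.318: |R|=1.30332 >1
Interval (-1.0714, 0).

left endpoint -1.0714.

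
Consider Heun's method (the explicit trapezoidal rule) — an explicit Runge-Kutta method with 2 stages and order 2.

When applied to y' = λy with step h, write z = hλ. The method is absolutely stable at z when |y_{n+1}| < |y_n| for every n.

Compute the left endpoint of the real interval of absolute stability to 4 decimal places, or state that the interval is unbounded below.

z* = -2.0000.

With y'=λy (z=hλ):
  order 2, 2-stage ⇒ R(z)=1+z+z^2/2
  (e.g. R(-1.54)=0.64580, |R|=0.64580)

Need |R(x)|<1, x<0.
x=-1.54: |R|=0.6458
|R(-1.55)|=0.6513 |R(-1.12)|=0.5072 |R(-0.88)|=0.5072
Bisect:
  x_lo=-2.4343 |R|=1.5286  x_hi=-0.3657 |R|=0.7012
  mid=-1.39997 |R|=0.57999 →hi
  mid=-1.91713 |R|=0.92056 →hi
  mid=-2.17570 |R|=1.19114 →lo
  mid=-2.04642 |R|=1.04749 →lo
  mid=-1.98177 |R|=0.98194 →hi
  mid=-2.01409 |R|=1.01419 →lo
  mid=-1.99793 |R|=0.99793 →hi
  mid=-2.00601 |R|=1.00603 →lo
  ...
  [-2.00008,-1.99995] ⇒ x*=-2.0000
So |R|<1 on (-2.0000, 0).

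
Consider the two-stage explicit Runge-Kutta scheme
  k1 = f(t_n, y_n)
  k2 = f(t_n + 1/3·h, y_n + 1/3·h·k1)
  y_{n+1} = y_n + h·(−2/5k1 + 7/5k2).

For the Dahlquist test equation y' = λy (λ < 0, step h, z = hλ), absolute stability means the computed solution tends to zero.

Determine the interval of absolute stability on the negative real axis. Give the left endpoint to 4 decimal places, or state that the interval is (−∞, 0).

With y'=λy (z=hλ):
  k1=λy_n ⇒ h·k1=z·y_n;  k2=λ(1+1/3z)y_n ⇒ h·k2=z(1+1/3z)y_n
  y_{n+1}/y_n = 1 − 2/5z + 7/5z(1+1/3z) = 1 + z + 7/15z²
  Hence R(z) = 1 + z + 7/15z².

Need |R(x)|<1, x<0.
x=-1.58: |R|=0.5850
R=1: x+7/15x²=0 ⇒ x=−15/7=-2.1429; min R=1−1/(4·7/15)=0.4643>−1
Confirm numerically:
  x=-1.803: |R|=0.71404 <1
  x=-1.141: |R|=0.46654 <1
  x=-0.858: |R|=0.48554 <1
  x=-2.719: |R|=1.73105 >1
  x=-2.475: |R|=1.38363 >1
  x=-2.302: |R|=1.17096 >1
So |R|<1 on (-2.1429, 0).

(-2.1429, 0).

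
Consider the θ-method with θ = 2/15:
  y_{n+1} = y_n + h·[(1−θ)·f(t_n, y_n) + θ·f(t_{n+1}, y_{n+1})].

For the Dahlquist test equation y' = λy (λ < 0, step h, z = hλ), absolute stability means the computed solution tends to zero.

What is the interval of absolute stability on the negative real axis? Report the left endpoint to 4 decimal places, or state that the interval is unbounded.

z∈(-2.7273,0).

On y'=λy, z=hλ:
  y_{n+1} = y_n + z·[13/15·y_n + 2/15·y_{n+1}] ⇒ (1 − 2/15z)y_{n+1} = (1 + 13/15z)y_n
  so R(z) = (1 + 13/15z)/(1 − 2/15z).

Need |R(x)|<1, x<0.
x=-0.71: |R|=0.3514
R=−1: 1+13/15x = −1+2/15x ⇒ -11/15x=2 ⇒ x=2/(-11/15)=-2.7273
Confirm numerically:
  x=-2.453: |R|=0.84844 <1
  x=-1.981: |R|=0.56708 <1
  x=-1.248: |R|=0.06996 <1
  x=-3.284: |R|=1.28394 >1
  x=-2.844: |R|=1.06206 >1
So |R|<1 on (-2.7273, 0).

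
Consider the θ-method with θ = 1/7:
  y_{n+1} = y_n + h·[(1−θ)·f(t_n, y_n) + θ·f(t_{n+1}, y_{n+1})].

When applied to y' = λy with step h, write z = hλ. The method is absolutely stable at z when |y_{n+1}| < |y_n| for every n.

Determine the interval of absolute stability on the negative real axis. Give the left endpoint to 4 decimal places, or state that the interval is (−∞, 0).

Set f=λy, z=hλ:
  y_{n+1} = y_n + z·[6/7·y_n + 1/7·y_{n+1}] ⇒ (1 − 1/7z)y_{n+1} = (1 + 6/7z)y_n
  so R(z) = (1 + 6/7z)/(1 − 1/7z).

Boundary: |R(x)|=1, x<0.
x=-1.71: |R|=0.3743
R=−1: 1+6/7x = −1+1/7x ⇒ -5/7x=2 ⇒ x=2/(-5/7)=-2.8000
Confirm numerically:
  x=-2.373: |R|=0.77222 <1
  x=-1.764: |R|=0.40895 <1
  x=-1.555: |R|=0.27236 <1
  x=-2.946: |R|=1.07340 >1
  x=-2.926: |R|=1.06347 >1
  x=-2.870: |R|=1.03546 >1
Stable set (-2.8000, 0).

(-2.8000, 0).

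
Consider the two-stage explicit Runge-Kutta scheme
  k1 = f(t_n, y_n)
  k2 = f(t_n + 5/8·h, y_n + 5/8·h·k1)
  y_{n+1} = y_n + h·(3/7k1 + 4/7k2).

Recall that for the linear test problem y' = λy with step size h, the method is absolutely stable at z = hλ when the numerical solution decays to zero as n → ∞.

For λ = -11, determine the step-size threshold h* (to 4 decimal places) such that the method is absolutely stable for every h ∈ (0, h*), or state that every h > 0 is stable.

Set f=λy, z=hλ:
  k1=λy_n ⇒ h·k1=z·y_n;  k2=λ(1+5/8z)y_n ⇒ h·k2=z(1+5/8z)y_n
  y_{n+1}/y_n = 1 + 3/7z + 4/7z(1+5/8z) = 1 + z + 5/14z²
  R(z) = 1 + z + 5/14z².

Find x<0 with |R(x)|<1.
x=-1.06: |R|=0.3413
R=1: x+5/14x²=0 ⇒ x=−14/5=-2.8000; min R=1−1/(4·5/14)=0.3000>−1
Confirm numerically:
  x=-2.701: |R|=0.90450 <1
  x=-2.662: |R|=0.86880 <1
  x=-2.394: |R|=0.65287 <1
  x=-1.386: |R|=0.30007 <1
  x=-3.207: |R|=1.46616 >1
  x=-3.130: |R|=1.36889 >1
  x=-3.072: |R|=1.29842 >1
Stable set (-2.8000, 0).

(-2.8000,0); λ=-11 ⇒ h* = (14/5)/11 = 0.2545.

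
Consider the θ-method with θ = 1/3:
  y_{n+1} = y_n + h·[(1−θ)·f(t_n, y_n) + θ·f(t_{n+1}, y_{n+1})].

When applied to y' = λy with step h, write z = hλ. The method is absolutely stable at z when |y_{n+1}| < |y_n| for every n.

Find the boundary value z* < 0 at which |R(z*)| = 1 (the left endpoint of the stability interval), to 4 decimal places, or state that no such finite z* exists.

z* = -6.0000.

Set f=λy, z=hλ:
  y_{n+1} = y_n + z·[2/3·y_n + 1/3·y_{n+1}] ⇒ (1 − 1/3z)y_{n+1} = (1 + 2/3z)y_n
  so R(z) = (1 + 2/3z)/(1 − 1/3z).

Find x<0 with |R(x)|<1.
x=-1.51: |R|=0.0044
R=−1: 1+2/3x = −1+1/3x ⇒ -1/3x=2 ⇒ x=2/(-1/3)=-6.0000
Confirm numerically:
  x=-5.149: |R|=0.89557 <1
  x=-5.100: |R|=0.88889 <1
  x=-5.084: |R|=0.88669 <1
  x=-4.980: |R|=0.87218 <1
  x=-6.112: |R|=1.01229 >1
  x=-6.051: |R|=1.00563 >1
So |R|<1 on (-6.0000, 0).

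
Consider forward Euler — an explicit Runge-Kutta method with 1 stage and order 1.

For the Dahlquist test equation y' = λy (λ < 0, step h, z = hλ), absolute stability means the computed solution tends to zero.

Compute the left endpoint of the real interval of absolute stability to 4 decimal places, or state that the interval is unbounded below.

z* = -2.0000.

With y'=λy (z=hλ):
  order 1, 1-stage ⇒ R(z)=1+z
  (e.g. R(-1.6)=-0.60000, |R|=0.60000)

Boundary: |R(x)|=1, x<0.
x=-1.6: |R|=0.6000
|R(-1.67)|=0.6700 |R(-1.04)|=0.0400 |R(-0.71)|=0.2900
Bisect:
  x_lo=-2.7654 |R|=1.7654  x_hi=-0.1207 |R|=0.8793
  mid=-1.44305 |R|=0.44305 →hi
  mid=-2.10423 |R|=1.10423 →lo
  mid=-1.77364 |R|=0.77364 →hi
  mid=-1.93893 |R|=0.93893 →hi
  mid=-2.02158 |R|=1.02158 →lo
  mid=-1.98026 |R|=0.98026 →hi
  mid=-2.00092 |R|=1.00092 →lo
  ...
  [-2.00011,-1.99995] ⇒ x*=-2.0000
So |R|<1 on (-2.0000, 0).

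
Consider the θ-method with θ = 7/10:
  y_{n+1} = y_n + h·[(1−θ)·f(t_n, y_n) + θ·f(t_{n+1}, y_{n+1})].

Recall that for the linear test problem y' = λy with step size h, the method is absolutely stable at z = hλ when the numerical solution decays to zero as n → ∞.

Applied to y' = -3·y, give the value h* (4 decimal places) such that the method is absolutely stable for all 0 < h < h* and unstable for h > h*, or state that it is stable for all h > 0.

unbounded; (−∞, 0). Any h>0 works for λ=-3.

Test eqn y'=λy, z=hλ:
  y_{n+1} = y_n + z·[3/10·y_n + 7/10·y_{n+1}] ⇒ (1 − 7/10z)y_{n+1} = (1 + 3/10z)y_n
  so R(z) = (1 + 3/10z)/(1 − 7/10z).

Need |R(x)|<1, x<0.
x=-1.67: |R|=0.2301
x=-2: |R|=0.1667
x=-10: |R|=0.2500
x=-100: |R|=0.4085
θ=7/10≥1/2 ⇒ |1+3/10x|<|1−7/10x| ∀x<0 ⇒ unbounded interval.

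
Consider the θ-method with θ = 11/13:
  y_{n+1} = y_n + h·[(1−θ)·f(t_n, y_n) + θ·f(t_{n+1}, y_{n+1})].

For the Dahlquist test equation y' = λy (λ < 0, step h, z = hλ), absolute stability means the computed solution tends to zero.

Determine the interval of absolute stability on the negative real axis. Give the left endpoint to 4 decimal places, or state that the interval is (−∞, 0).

Test eqn y'=λy, z=hλ:
  y_{n+1} = y_n + z·[2/13·y_n + 11/13·y_{n+1}] ⇒ (1 − 11/13z)y_{n+1} = (1 + 2/13z)y_n
  ⇒ R(z) = (1 + 2/13z)/(1 − 11/13z).

Need |R(x)|<1, x<0.
x=-0.42: |R|=0.6901
x=-2: |R|=0.2571
x=-10: |R|=0.0569
x=-100: |R|=0.1680
θ=11/13≥1/2 ⇒ |1+2/13x|<|1−11/13x| ∀x<0 ⇒ stable on all of ℝ⁻.

(−∞, 0) — no finite endpoint.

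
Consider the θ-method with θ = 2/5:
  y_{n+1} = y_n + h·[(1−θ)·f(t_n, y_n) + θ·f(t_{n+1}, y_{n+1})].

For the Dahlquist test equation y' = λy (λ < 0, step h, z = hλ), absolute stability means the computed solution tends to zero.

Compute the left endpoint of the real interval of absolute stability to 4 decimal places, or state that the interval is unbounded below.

On y'=λy, z=hλ:
  y_{n+1} = y_n + z·[3/5·y_n + 2/5·y_{n+1}] ⇒ (1 − 2/5z)y_{n+1} = (1 + 3/5z)y_n
  Hence R(z) = (1 + 3/5z)/(1 − 2/5z).

Solve |R(x)|<1 on ℝ⁻.
x=-1.18: |R|=0.1984
R=−1: 1+3/5x = −1+2/5x ⇒ -1/5x=2 ⇒ x=2/(-1/5)=-10.0000
Confirm numerically:
  x=-9.304: |R|=0.97052 <1
  x=-5.909: |R|=0.75675 <1
  x=-4.549: |R|=0.61335 <1
  x=-10.519: |R|=1.01993 >1
  x=-10.226: |R|=1.00888 >1
  x=-10.116: |R|=1.00460 >1
Stable set (-10.0000, 0).

left endpoint -10.0000.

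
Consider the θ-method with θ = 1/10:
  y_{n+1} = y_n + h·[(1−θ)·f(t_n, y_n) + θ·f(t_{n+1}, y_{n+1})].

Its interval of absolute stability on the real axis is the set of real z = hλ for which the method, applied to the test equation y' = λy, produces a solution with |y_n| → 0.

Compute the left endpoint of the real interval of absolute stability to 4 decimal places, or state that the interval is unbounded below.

left endpoint -2.5000.

Set f=λy, z=hλ:
  y_{n+1} = y_n + z·[9/10·y_n + 1/10·y_{n+1}] ⇒ (1 − 1/10z)y_{n+1} = (1 + 9/10z)y_n
  Hence R(z) = (1 + 9/10z)/(1 − 1/10z).

Find x<0 with |R(x)|<1.
x=-1.61: |R|=0.3867
R=−1: 1+9/10x = −1+1/10x ⇒ -4/5x=2 ⇒ x=2/(-4/5)=-2.5000
Confirm numerically:
  x=-2.327: |R|=0.88773 <1
  x=-2.323: |R|=0.88509 <1
  x=-1.026: |R|=0.06947 <1
  x=-2.842: |R|=1.21305 >1
  x=-2.810: |R|=1.19360 >1
So |R|<1 on (-2.5000, 0).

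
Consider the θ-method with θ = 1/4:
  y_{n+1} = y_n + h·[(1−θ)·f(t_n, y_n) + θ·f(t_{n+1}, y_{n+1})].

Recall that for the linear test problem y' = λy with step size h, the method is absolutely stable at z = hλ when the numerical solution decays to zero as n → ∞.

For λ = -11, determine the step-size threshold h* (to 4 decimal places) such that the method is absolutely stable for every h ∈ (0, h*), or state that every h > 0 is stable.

With y'=λy (z=hλ):
  y_{n+1} = y_n + z·[3/4·y_n + 1/4·y_{n+1}] ⇒ (1 − 1/4z)y_{n+1} = (1 + 3/4z)y_n
  so R(z) = (1 + 3/4z)/(1 − 1/4z).

Need |R(x)|<1, x<0.
x=-1.43: |R|=0.0534
R=−1: 1+3/4x = −1+1/4x ⇒ -1/2x=2 ⇒ x=2/(-1/2)=-4.0000
Confirm numerically:
  x=-3.245: |R|=0.79158 <1
  x=-2.924: |R|=0.68920 <1
  x=-2.583: |R|=0.56950 <1
  x=-1.973: |R|=0.32128 <1
  x=-4.269: |R|=1.06506 >1
  x=-4.257: |R|=1.06225 >1
  x=-4.035: |R|=1.00871 >1
Stable set (-4.0000, 0).

(-4.0000,0); λ=-11 ⇒ h* = (4)/11 = 0.3636.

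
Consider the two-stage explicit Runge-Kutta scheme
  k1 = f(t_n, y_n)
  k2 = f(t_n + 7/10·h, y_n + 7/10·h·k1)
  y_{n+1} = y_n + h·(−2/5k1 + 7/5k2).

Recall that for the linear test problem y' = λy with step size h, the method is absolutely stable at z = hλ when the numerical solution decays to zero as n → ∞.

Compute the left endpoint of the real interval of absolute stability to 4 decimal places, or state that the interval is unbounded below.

On y'=λy, z=hλ:
  k1=λy_n ⇒ h·k1=z·y_n;  k2=λ(1+7/10z)y_n ⇒ h·k2=z(1+7/10z)y_n
  y_{n+1}/y_n = 1 − 2/5z + 7/5z(1+7/10z) = 1 + z + 49/50z²
  ⇒ R(z) = 1 + z + 49/50z².

Need |R(x)|<1, x<0.
x=-1.58: |R|=1.8665
R=1: x+49/50x²=0 ⇒ x=−50/49=-1.0204; min R=1−1/(4·49/50)=0.7449>−1
Confirm numerically:
  x=-0.643: |R|=0.76218 <1
  x=-0.486: |R|=0.74547 <1
  x=-0.448: |R|=0.74869 <1
  x=-1.395: |R|=1.51210 >1
  x=-1.114: |R|=1.10218 >1
So |R|<1 on (-1.0204, 0).

z* = -1.0204.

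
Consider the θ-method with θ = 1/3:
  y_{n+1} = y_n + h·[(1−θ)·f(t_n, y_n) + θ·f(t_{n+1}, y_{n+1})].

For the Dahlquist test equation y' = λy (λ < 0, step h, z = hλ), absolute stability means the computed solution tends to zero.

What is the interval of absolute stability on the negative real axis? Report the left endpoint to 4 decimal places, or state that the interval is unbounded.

Set f=λy, z=hλ:
  y_{n+1} = y_n + z·[2/3·y_n + 1/3·y_{n+1}] ⇒ (1 − 1/3z)y_{n+1} = (1 + 2/3z)y_n
  R(z) = (1 + 2/3z)/(1 − 1/3z).

Need |R(x)|<1, x<0.
x=-1.42: |R|=0.0362
R=−1: 1+2/3x = −1+1/3x ⇒ -1/3x=2 ⇒ x=2/(-1/3)=-6.0000
Confirm numerically:
  x=-3.536: |R|=0.62301 <1
  x=-3.354: |R|=0.58357 <1
  x=-3.300: |R|=0.57143 <1
  x=-6.458: |R|=1.04842 >1
  x=-6.402: |R|=1.04276 >1
  x=-6.075: |R|=1.00826 >1
So |R|<1 on (-6.0000, 0).

(-6.0000, 0).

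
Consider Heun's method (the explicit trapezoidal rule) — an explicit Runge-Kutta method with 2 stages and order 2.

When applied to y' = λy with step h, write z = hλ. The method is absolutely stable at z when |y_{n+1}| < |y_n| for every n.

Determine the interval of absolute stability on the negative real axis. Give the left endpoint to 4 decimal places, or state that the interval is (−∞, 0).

Set f=λy, z=hλ:
  order 2, 2-stage ⇒ R(z)=1+z+z^2/2
  (e.g. R(-1.42)=0.58820, |R|=0.58820)

Solve |R(x)|<1 on ℝ⁻.
x=-1.42: |R|=0.5882
|R(-2.39)|=1.4661 |R(-1.87)|=0.8785 |R(-0.78)|=0.5242
Bisect:
  x_lo=-2.6196 |R|=1.8116  x_hi=-0.1308 |R|=0.8778
  mid=-1.37519 |R|=0.57038 →hi
  mid=-1.99740 |R|=0.99741 →hi
  mid=-2.30851 |R|=1.35610 →lo
  mid=-2.15296 |R|=1.16466 →lo
  mid=-2.07518 |R|=1.07801 →lo
  mid=-2.03629 |R|=1.03695 →lo
  mid=-2.01685 |R|=1.01699 →lo
  ...
  [-2.00014,-1.99999] ⇒ x*=-2.0000
Stable set (-2.0000, 0).

z∈(-2.0000,0).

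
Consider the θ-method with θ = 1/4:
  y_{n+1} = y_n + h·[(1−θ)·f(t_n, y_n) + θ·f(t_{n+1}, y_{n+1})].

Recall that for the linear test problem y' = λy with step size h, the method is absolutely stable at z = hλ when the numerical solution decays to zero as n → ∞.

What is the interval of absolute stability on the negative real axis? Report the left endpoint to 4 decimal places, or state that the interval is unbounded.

(-4.0000, 0).

Set f=λy, z=hλ:
  y_{n+1} = y_n + z·[3/4·y_n + 1/4·y_{n+1}] ⇒ (1 − 1/4z)y_{n+1} = (1 + 3/4z)y_n
  so R(z) = (1 + 3/4z)/(1 − 1/4z).

Need |R(x)|<1, x<0.
x=-1.5: |R|=0.0909
R=−1: 1+3/4x = −1+1/4x ⇒ -1/2x=2 ⇒ x=2/(-1/2)=-4.0000
Confirm numerically:
  x=-3.852: |R|=0.96230 <1
  x=-3.726: |R|=0.92907 <1
  x=-3.280: |R|=0.80220 <1
  x=-1.841: |R|=0.26074 <1
  x=-4.412: |R|=1.09796 >1
  x=-4.158: |R|=1.03873 >1
Stable set (-4.0000, 0).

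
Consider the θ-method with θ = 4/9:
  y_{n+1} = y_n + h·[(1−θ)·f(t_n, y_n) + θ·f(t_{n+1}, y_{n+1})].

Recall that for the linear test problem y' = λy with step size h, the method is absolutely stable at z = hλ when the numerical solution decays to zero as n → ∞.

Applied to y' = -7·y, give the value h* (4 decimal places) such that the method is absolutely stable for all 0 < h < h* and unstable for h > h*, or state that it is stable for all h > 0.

Test eqn y'=λy, z=hλ:
  y_{n+1} = y_n + z·[5/9·y_n + 4/9·y_{n+1}] ⇒ (1 − 4/9z)y_{n+1} = (1 + 5/9z)y_n
  ⇒ R(z) = (1 + 5/9z)/(1 − 4/9z).

Boundary: |R(x)|=1, x<0.
x=-0.43: |R|=0.6390
R=−1: 1+5/9x = −1+4/9x ⇒ -1/9x=2 ⇒ x=2/(-1/9)=-18.0000
Confirm numerically:
  x=-16.667: |R|=0.98238 <1
  x=-13.661: |R|=0.93182 <1
  x=-11.401: |R|=0.87915 <1
  x=-18.246: |R|=1.00300 >1
  x=-18.181: |R|=1.00221 >1
  x=-18.025: |R|=1.00031 >1
Stable set (-18.0000, 0).

(-18.0000,0); λ=-7 ⇒ h* = (18)/7 = 2.5714.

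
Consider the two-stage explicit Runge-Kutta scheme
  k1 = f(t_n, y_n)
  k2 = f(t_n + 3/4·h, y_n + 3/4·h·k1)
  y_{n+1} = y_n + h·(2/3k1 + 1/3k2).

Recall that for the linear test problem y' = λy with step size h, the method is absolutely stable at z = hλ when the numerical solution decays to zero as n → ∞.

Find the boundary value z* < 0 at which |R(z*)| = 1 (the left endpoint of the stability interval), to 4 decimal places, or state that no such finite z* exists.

z* = -4.0000.

On y'=λy, z=hλ:
  k1=λy_n ⇒ h·k1=z·y_n;  k2=λ(1+3/4z)y_n ⇒ h·k2=z(1+3/4z)y_n
  y_{n+1}/y_n = 1 + 2/3z + 1/3z(1+3/4z) = 1 + z + 1/4z²
  so R(z) = 1 + z + 1/4z².

Find x<0 with |R(x)|<1.
x=-0.85: |R|=0.3306
R=1: x+1/4x²=0 ⇒ x=−4=-4.0000; min R=1−1/(4·1/4)=0.0000>−1
Confirm numerically:
  x=-3.802: |R|=0.81180 <1
  x=-3.294: |R|=0.41861 <1
  x=-2.982: |R|=0.24108 <1
  x=-4.383: |R|=1.41967 >1
  x=-4.355: |R|=1.38651 >1
  x=-4.195: |R|=1.20451 >1
Interval (-4.0000, 0).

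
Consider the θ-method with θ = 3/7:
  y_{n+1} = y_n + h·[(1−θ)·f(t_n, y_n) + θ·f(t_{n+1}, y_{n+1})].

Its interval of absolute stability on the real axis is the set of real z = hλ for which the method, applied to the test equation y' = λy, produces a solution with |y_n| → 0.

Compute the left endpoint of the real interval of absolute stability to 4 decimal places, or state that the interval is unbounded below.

With y'=λy (z=hλ):
  y_{n+1} = y_n + z·[4/7·y_n + 3/7·y_{n+1}] ⇒ (1 − 3/7z)y_{n+1} = (1 + 4/7z)y_n
  R(z) = (1 + 4/7z)/(1 − 3/7z).

Solve |R(x)|<1 on ℝ⁻.
x=-1.65: |R|=0.0335
R=−1: 1+4/7x = −1+3/7x ⇒ -1/7x=2 ⇒ x=2/(-1/7)=-14.0000
Confirm numerically:
  x=-13.625: |R|=0.99217 <1
  x=-12.833: |R|=0.97435 <1
  x=-8.988: |R|=0.85243 <1
  x=-14.439: |R|=1.00872 >1
  x=-14.300: |R|=1.00601 >1
  x=-14.028: |R|=1.00057 >1
So |R|<1 on (-14.0000, 0).

z* = -14.0000.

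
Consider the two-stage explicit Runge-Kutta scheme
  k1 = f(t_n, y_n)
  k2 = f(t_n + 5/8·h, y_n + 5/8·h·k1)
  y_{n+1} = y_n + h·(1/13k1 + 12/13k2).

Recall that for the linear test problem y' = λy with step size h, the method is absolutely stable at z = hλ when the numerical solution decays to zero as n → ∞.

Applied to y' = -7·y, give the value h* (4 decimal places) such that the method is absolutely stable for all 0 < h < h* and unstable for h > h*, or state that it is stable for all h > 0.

(-1.7333,0); λ=-7 ⇒ h* = (26/15)/7 = 0.2476.

On y'=λy, z=hλ:
  k1=λy_n ⇒ h·k1=z·y_n;  k2=λ(1+5/8z)y_n ⇒ h·k2=z(1+5/8z)y_n
  y_{n+1}/y_n = 1 + 1/13z + 12/13z(1+5/8z) = 1 + z + 15/26z²
  Hence R(z) = 1 + z + 15/26z².

Find x<0 with |R(x)|<1.
x=-0.93: |R|=0.5690
R=1: x+15/26x²=0 ⇒ x=−26/15=-1.7333; min R=1−1/(4·15/26)=0.5667>−1
Confirm numerically:
  x=-1.347: |R|=0.69977 <1
  x=-1.142: |R|=0.61040 <1
  x=-0.883: |R|=0.56682 <1
  x=-2.223: |R|=1.62800 >1
  x=-2.158: |R|=1.52871 >1
  x=-1.765: |R|=1.03225 >1
Stable set (-1.7333, 0).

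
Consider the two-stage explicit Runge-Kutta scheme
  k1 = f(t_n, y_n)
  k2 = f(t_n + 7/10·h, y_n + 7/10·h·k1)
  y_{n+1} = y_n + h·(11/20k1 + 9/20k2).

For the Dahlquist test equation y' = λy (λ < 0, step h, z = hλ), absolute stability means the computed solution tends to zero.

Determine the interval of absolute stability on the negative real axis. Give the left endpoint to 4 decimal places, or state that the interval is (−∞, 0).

(-3.1746, 0).

Test eqn y'=λy, z=hλ:
  k1=λy_n ⇒ h·k1=z·y_n;  k2=λ(1+7/10z)y_n ⇒ h·k2=z(1+7/10z)y_n
  y_{n+1}/y_n = 1 + 11/20z + 9/20z(1+7/10z) = 1 + z + 63/200z²
  so R(z) = 1 + z + 63/200z².

Find x<0 with |R(x)|<1.
x=-0.51: |R|=0.5719
R=1: x+63/200x²=0 ⇒ x=−200/63=-3.1746; min R=1−1/(4·63/200)=0.2063>−1
Confirm numerically:
  x=-2.573: |R|=0.51240 <1
  x=-2.455: |R|=0.44351 <1
  x=-1.962: |R|=0.25057 <1
  x=-1.305: |R|=0.23145 <1
  x=-3.666: |R|=1.56746 >1
  x=-3.278: |R|=1.10676 >1
  x=-3.222: |R|=1.04810 >1
So |R|<1 on (-3.1746, 0).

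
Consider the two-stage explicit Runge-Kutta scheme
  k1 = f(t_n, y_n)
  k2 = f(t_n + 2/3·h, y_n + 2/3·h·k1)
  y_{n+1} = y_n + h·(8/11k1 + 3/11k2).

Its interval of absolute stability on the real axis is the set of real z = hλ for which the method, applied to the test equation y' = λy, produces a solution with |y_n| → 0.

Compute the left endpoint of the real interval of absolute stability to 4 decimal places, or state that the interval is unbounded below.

z* = -5.5000.

With y'=λy (z=hλ):
  k1=λy_n ⇒ h·k1=z·y_n;  k2=λ(1+2/3z)y_n ⇒ h·k2=z(1+2/3z)y_n
  y_{n+1}/y_n = 1 + 8/11z + 3/11z(1+2/3z) = 1 + z + 2/11z²
  so R(z) = 1 + z + 2/11z².

Boundary: |R(x)|=1, x<0.
x=-1.15: |R|=0.0905
R=1: x+2/11x²=0 ⇒ x=−11/2=-5.5000; min R=1−1/(4·2/11)=-0.3750>−1
Confirm numerically:
  x=-5.088: |R|=0.61886 <1
  x=-4.953: |R|=0.50740 <1
  x=-3.832: |R|=0.16214 <1
  x=-3.596: |R|=0.24487 <1
  x=-5.936: |R|=1.47056 >1
  x=-5.827: |R|=1.34644 >1
  x=-5.697: |R|=1.20406 >1
So |R|<1 on (-5.5000, 0).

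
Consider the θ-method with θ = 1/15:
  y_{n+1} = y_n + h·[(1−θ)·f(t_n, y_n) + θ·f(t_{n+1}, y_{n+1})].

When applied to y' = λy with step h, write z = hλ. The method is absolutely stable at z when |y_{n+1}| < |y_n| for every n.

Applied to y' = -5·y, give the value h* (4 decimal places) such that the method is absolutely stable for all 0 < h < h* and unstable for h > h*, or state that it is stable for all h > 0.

Set f=λy, z=hλ:
  y_{n+1} = y_n + z·[14/15·y_n + 1/15·y_{n+1}] ⇒ (1 − 1/15z)y_{n+1} = (1 + 14/15z)y_n
  so R(z) = (1 + 14/15z)/(1 − 1/15z).

Solve |R(x)|<1 on ℝ⁻.
x=-1.48: |R|=0.3471
R=−1: 1+14/15x = −1+1/15x ⇒ -13/15x=2 ⇒ x=2/(-13/15)=-2.3077
Confirm numerically:
  x=-2.107: |R|=0.84749 <1
  x=-1.466: |R|=0.33548 <1
  x=-0.954: |R|=0.10305 <1
  x=-2.844: |R|=1.39072 >1
  x=-2.708: |R|=1.29388 >1
  x=-2.575: |R|=1.19772 >1
So |R|<1 on (-2.3077, 0).

(-2.3077,0); λ=-5 ⇒ h* = (30/13)/5 = 0.4615.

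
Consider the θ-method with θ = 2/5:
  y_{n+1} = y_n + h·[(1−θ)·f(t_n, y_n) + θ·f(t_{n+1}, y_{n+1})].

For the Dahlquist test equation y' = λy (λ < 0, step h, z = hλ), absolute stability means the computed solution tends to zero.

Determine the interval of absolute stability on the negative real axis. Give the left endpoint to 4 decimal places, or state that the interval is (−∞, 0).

(-10.0000, 0).

Set f=λy, z=hλ:
  y_{n+1} = y_n + z·[3/5·y_n + 2/5·y_{n+1}] ⇒ (1 − 2/5z)y_{n+1} = (1 + 3/5z)y_n
  so R(z) = (1 + 3/5z)/(1 − 2/5z).

Boundary: |R(x)|=1, x<0.
x=-0.55: |R|=0.5492
R=−1: 1+3/5x = −1+2/5x ⇒ -1/5x=2 ⇒ x=2/(-1/5)=-10.0000
Confirm numerically:
  x=-7.234: |R|=0.85792 <1
  x=-5.570: |R|=0.72553 <1
  x=-4.146: |R|=0.55958 <1
  x=-4.009: |R|=0.53979 <1
  x=-10.544: |R|=1.02085 >1
  x=-10.374: |R|=1.01453 >1
Interval (-10.0000, 0).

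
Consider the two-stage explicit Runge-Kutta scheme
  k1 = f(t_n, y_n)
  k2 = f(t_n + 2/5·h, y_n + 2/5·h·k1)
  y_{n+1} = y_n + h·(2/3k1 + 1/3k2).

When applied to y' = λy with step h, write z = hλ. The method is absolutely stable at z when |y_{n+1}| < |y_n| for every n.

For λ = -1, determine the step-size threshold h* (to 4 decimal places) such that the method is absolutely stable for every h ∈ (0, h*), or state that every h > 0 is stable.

On y'=λy, z=hλ:
  k1=λy_n ⇒ h·k1=z·y_n;  k2=λ(1+2/5z)y_n ⇒ h·k2=z(1+2/5z)y_n
  y_{n+1}/y_n = 1 + 2/3z + 1/3z(1+2/5z) = 1 + z + 2/15z²
  R(z) = 1 + z + 2/15z².

Need |R(x)|<1, x<0.
x=-1.53: |R|=0.2179
R=1: x+2/15x²=0 ⇒ x=−15/2=-7.5000; min R=1−1/(4·2/15)=-0.8750>−1
Confirm numerically:
  x=-6.615: |R|=0.21943 <1
  x=-6.410: |R|=0.06841 <1
  x=-5.927: |R|=0.24309 <1
  x=-4.932: |R|=0.68872 <1
  x=-7.872: |R|=1.39045 >1
  x=-7.691: |R|=1.19586 >1
Stable set (-7.5000, 0).

(-7.5000,0); λ=-1 ⇒ h* = (15/2)/1 = 7.5000.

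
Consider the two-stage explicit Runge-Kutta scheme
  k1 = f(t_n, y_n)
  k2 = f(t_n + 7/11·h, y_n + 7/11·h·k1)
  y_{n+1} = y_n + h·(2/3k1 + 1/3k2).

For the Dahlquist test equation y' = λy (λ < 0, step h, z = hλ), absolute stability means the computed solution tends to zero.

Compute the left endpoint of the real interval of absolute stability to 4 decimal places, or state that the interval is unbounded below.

Set f=λy, z=hλ:
  k1=λy_n ⇒ h·k1=z·y_n;  k2=λ(1+7/11z)y_n ⇒ h·k2=z(1+7/11z)y_n
  y_{n+1}/y_n = 1 + 2/3z + 1/3z(1+7/11z) = 1 + z + 7/33z²
  R(z) = 1 + z + 7/33z².

Solve |R(x)|<1 on ℝ⁻.
x=-0.61: |R|=0.4689
R=1: x+7/33x²=0 ⇒ x=−33/7=-4.7143; min R=1−1/(4·7/33)=-0.1786>−1
Confirm numerically:
  x=-4.251: |R|=0.58224 <1
  x=-4.133: |R|=0.49039 <1
  x=-2.964: |R|=0.10045 <1
  x=-2.207: |R|=0.17379 <1
  x=-5.135: |R|=1.45826 >1
  x=-4.773: |R|=1.05945 >1
Interval (-4.7143, 0).

z* = -4.7143.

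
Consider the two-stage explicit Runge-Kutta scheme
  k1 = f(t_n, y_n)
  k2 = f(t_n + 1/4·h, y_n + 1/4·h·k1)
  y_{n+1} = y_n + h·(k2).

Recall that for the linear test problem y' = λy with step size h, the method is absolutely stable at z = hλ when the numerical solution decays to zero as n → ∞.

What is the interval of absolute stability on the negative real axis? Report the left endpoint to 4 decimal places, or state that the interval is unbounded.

z∈(-4.0000,0).

Test eqn y'=λy, z=hλ:
  k1=λy_n ⇒ h·k1=z·y_n;  k2=λ(1+1/4z)y_n ⇒ h·k2=z(1+1/4z)y_n
  y_{n+1}/y_n = 1 + z(1+1/4z) = 1 + z + 1/4z²
  so R(z) = 1 + z + 1/4z².

Boundary: |R(x)|=1, x<0.
x=-0.33: |R|=0.6972
R=1: x+1/4x²=0 ⇒ x=−4=-4.0000; min R=1−1/(4·1/4)=0.0000>−1
Confirm numerically:
  x=-3.861: |R|=0.86583 <1
  x=-2.286: |R|=0.02045 <1
  x=-1.965: |R|=0.00031 <1
  x=-4.464: |R|=1.51782 >1
  x=-4.180: |R|=1.18810 >1
  x=-4.020: |R|=1.02010 >1
Stable set (-4.0000, 0).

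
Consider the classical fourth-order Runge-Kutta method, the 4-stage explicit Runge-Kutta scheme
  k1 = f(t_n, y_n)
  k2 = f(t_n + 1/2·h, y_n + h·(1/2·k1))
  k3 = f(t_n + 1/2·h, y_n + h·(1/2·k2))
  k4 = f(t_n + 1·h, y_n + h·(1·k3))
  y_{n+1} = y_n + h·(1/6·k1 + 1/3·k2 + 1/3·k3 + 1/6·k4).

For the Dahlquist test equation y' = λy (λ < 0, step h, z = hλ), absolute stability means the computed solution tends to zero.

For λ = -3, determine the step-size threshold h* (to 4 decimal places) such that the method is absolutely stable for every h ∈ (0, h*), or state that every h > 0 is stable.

Test eqn y'=λy, z=hλ:
  order 4, 4-stage ⇒ R(z)=1+z+z^2/2+z^3/6+z^4/24
  (e.g. R(-0.64)=0.52810, |R|=0.52810)

Find x<0 with |R(x)|<1.
x=-0.64: |R|=0.5281
|R(-2.68)|=0.8525 |R(-1.91)|=0.3073 |R(-0.56)|=0.5716
Bisect:
  x_lo=-3.2034 |R|=1.8364  x_hi=-0.3294 |R|=0.7194
  mid=-1.76643 |R|=0.28075 →hi
  mid=-2.48492 |R|=0.63386 →hi
  mid=-2.84417 |R|=1.09246 →lo
  mid=-2.66455 |R|=0.83270 →hi
  mid=-2.75436 |R|=0.95435 →hi
  mid=-2.79926 |R|=1.02127 →lo
  mid=-2.77681 |R|=0.98729 →hi
  mid=-2.78804 |R|=1.00415 →lo
  ...
  [-2.78541,-2.78523] ⇒ x*=-2.7853
So |R|<1 on (-2.7853, 0).

(-2.7853,0); λ=-3 ⇒ h* = 0.9284.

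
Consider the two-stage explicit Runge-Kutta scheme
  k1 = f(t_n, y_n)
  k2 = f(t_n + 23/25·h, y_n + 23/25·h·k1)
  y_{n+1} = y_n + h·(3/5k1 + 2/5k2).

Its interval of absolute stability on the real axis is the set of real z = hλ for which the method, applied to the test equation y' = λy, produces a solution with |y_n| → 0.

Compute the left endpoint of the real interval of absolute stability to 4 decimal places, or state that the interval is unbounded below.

Set f=λy, z=hλ:
  k1=λy_n ⇒ h·k1=z·y_n;  k2=λ(1+23/25z)y_n ⇒ h·k2=z(1+23/25z)y_n
  y_{n+1}/y_n = 1 + 3/5z + 2/5z(1+23/25z) = 1 + z + 46/125z²
  ⇒ R(z) = 1 + z + 46/125z².

Need |R(x)|<1, x<0.
x=-1.66: |R|=0.3541
R=1: x+46/125x²=0 ⇒ x=−125/46=-2.7174; min R=1−1/(4·46/125)=0.3207>−1
Confirm numerically:
  x=-2.117: |R|=0.53226 <1
  x=-1.503: |R|=0.32832 <1
  x=-1.422: |R|=0.32213 <1
  x=-1.331: |R|=0.32093 <1
  x=-2.994: |R|=1.30477 >1
  x=-2.972: |R|=1.27846 >1
So |R|<1 on (-2.7174, 0).

z* = -2.7174.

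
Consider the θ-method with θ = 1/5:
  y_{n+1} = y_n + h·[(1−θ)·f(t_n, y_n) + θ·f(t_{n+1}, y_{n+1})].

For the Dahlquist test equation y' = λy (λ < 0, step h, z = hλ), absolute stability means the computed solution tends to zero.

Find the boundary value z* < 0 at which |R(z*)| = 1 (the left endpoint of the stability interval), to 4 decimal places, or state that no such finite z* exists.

Set f=λy, z=hλ:
  y_{n+1} = y_n + z·[4/5·y_n + 1/5·y_{n+1}] ⇒ (1 − 1/5z)y_{n+1} = (1 + 4/5z)y_n
  ⇒ R(z) = (1 + 4/5z)/(1 − 1/5z).

Need |R(x)|<1, x<0.
x=-0.37: |R|=0.6555
R=−1: 1+4/5x = −1+1/5x ⇒ -3/5x=2 ⇒ x=2/(-3/5)=-3.3333
Confirm numerically:
  x=-3.061: |R|=0.89865 <1
  x=-2.985: |R|=0.86913 <1
  x=-2.807: |R|=0.79775 <1
  x=-3.911: |R|=1.19448 >1
  x=-3.357: |R|=1.00850 >1
Stable set (-3.3333, 0).

z* = -3.3333.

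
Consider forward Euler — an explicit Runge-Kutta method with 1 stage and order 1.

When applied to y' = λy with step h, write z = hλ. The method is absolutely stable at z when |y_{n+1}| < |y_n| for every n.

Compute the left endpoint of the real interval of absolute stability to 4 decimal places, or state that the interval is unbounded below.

z* = -2.0000.

Test eqn y'=λy, z=hλ:
  order 1, 1-stage ⇒ R(z)=1+z
  (e.g. R(-0.38)=0.62000, |R|=0.62000)

Boundary: |R(x)|=1, x<0.
x=-0.38: |R|=0.6200
|R(-2.25)|=1.2500 |R(-1.29)|=0.2900 |R(-1.15)|=0.1500
Bisect:
  x_lo=-2.7524 |R|=1.7524  x_hi=-0.1402 |R|=0.8598
  mid=-1.44630 |R|=0.44630 →hi
  mid=-2.09934 |R|=1.09934 →lo
  mid=-1.77282 |R|=0.77282 →hi
  mid=-1.93608 |R|=0.93608 →hi
  mid=-2.01771 |R|=1.01771 →lo
  mid=-1.97690 |R|=0.97690 →hi
  mid=-1.99731 |R|=0.99731 →hi
  mid=-2.00751 |R|=1.00751 →lo
  ...
  [-2.00002,-1.99986] ⇒ x*=-2.0000
Stable set (-2.0000, 0).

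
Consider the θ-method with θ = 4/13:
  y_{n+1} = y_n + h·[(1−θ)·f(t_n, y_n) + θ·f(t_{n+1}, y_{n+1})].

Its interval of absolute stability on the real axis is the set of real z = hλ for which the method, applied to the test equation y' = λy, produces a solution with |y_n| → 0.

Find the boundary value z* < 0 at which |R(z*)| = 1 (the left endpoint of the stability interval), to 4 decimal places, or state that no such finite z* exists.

left endpoint -5.2000.

Set f=λy, z=hλ:
  y_{n+1} = y_n + z·[9/13·y_n + 4/13·y_{n+1}] ⇒ (1 − 4/13z)y_{n+1} = (1 + 9/13z)y_n
  Hence R(z) = (1 + 9/13z)/(1 − 4/13z).

Need |R(x)|<1, x<0.
x=-0.63: |R|=0.4723
R=−1: 1+9/13x = −1+4/13x ⇒ -5/13x=2 ⇒ x=2/(-5/13)=-5.2000
Confirm numerically:
  x=-4.805: |R|=0.93870 <1
  x=-3.411: |R|=0.66428 <1
  x=-3.073: |R|=0.57951 <1
  x=-5.708: |R|=1.07089 >1
  x=-5.700: |R|=1.06983 >1
  x=-5.498: |R|=1.04258 >1
So |R|<1 on (-5.2000, 0).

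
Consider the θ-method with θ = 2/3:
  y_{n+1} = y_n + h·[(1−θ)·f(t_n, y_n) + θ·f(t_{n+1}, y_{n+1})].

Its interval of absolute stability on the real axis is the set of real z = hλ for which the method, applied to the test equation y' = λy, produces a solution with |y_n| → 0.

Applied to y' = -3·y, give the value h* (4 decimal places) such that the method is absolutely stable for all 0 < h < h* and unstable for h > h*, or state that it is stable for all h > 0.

On y'=λy, z=hλ:
  y_{n+1} = y_n + z·[1/3·y_n + 2/3·y_{n+1}] ⇒ (1 − 2/3z)y_{n+1} = (1 + 1/3z)y_n
  so R(z) = (1 + 1/3z)/(1 − 2/3z).

Solve |R(x)|<1 on ℝ⁻.
x=-1.09: |R|=0.3687
x=-2: |R|=0.1429
x=-10: |R|=0.3043
x=-100: |R|=0.4778
θ=2/3≥1/2 ⇒ |1+1/3x|<|1−2/3x| ∀x<0 ⇒ stable on all of ℝ⁻.

(−∞, 0) — no finite endpoint. Any h>0 works for λ=-3.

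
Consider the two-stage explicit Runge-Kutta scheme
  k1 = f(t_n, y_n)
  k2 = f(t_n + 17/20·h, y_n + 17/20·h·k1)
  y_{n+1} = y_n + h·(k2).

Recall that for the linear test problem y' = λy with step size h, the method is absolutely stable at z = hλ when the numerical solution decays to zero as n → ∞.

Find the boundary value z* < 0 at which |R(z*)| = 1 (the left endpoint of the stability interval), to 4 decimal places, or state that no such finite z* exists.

Test eqn y'=λy, z=hλ:
  k1=λy_n ⇒ h·k1=z·y_n;  k2=λ(1+17/20z)y_n ⇒ h·k2=z(1+17/20z)y_n
  y_{n+1}/y_n = 1 + z(1+17/20z) = 1 + z + 17/20z²
  ⇒ R(z) = 1 + z + 17/20z².

Solve |R(x)|<1 on ℝ⁻.
x=-0.35: |R|=0.7541
R=1: x+17/20x²=0 ⇒ x=−20/17=-1.1765; min R=1−1/(4·17/20)=0.7059>−1
Confirm numerically:
  x=-1.004: |R|=0.85281 <1
  x=-0.842: |R|=0.76062 <1
  x=-0.736: |R|=0.72444 <1
  x=-1.626: |R|=1.62129 >1
  x=-1.538: |R|=1.47263 >1
  x=-1.322: |R|=1.16353 >1
Interval (-1.1765, 0).

left endpoint -1.1765.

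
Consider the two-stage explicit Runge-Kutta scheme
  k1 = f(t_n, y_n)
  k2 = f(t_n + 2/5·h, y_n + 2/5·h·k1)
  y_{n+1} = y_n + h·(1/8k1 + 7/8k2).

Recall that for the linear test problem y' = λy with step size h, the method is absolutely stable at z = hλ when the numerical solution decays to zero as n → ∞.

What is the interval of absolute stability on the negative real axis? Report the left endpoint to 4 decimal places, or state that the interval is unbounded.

Test eqn y'=λy, z=hλ:
  k1=λy_n ⇒ h·k1=z·y_n;  k2=λ(1+2/5z)y_n ⇒ h·k2=z(1+2/5z)y_n
  y_{n+1}/y_n = 1 + 1/8z + 7/8z(1+2/5z) = 1 + z + 7/20z²
  Hence R(z) = 1 + z + 7/20z².

Boundary: |R(x)|=1, x<0.
x=-0.46: |R|=0.6141
R=1: x+7/20x²=0 ⇒ x=−20/7=-2.8571; min R=1−1/(4·7/20)=0.2857>−1
Confirm numerically:
  x=-2.745: |R|=0.89226 <1
  x=-2.682: |R|=0.83559 <1
  x=-2.078: |R|=0.43333 <1
  x=-1.517: |R|=0.28845 <1
  x=-3.333: |R|=1.55511 >1
  x=-3.013: |R|=1.16436 >1
Stable set (-2.8571, 0).

(-2.8571, 0).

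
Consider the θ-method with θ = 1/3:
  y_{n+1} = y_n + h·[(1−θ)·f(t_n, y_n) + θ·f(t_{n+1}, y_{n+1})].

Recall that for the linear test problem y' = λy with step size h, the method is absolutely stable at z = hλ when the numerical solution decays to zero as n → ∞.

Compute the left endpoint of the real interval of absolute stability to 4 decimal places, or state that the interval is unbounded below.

With y'=λy (z=hλ):
  y_{n+1} = y_n + z·[2/3·y_n + 1/3·y_{n+1}] ⇒ (1 − 1/3z)y_{n+1} = (1 + 2/3z)y_n
  R(z) = (1 + 2/3z)/(1 − 1/3z).

Boundary: |R(x)|=1, x<0.
x=-1.05: |R|=0.2222
R=−1: 1+2/3x = −1+1/3x ⇒ -1/3x=2 ⇒ x=2/(-1/3)=-6.0000
Confirm numerically:
  x=-5.720: |R|=0.96789 <1
  x=-5.699: |R|=0.96540 <1
  x=-3.588: |R|=0.63388 <1
  x=-6.286: |R|=1.03080 >1
  x=-6.124: |R|=1.01359 >1
So |R|<1 on (-6.0000, 0).

z* = -6.0000.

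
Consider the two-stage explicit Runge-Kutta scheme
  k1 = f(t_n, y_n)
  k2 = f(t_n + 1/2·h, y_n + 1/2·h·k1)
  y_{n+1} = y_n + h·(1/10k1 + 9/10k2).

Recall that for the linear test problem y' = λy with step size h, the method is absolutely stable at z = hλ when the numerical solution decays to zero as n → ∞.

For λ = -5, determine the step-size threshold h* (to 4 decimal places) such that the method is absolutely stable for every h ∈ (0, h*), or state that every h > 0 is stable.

Test eqn y'=λy, z=hλ:
  k1=λy_n ⇒ h·k1=z·y_n;  k2=λ(1+1/2z)y_n ⇒ h·k2=z(1+1/2z)y_n
  y_{n+1}/y_n = 1 + 1/10z + 9/10z(1+1/2z) = 1 + z + 9/20z²
  so R(z) = 1 + z + 9/20z².

Find x<0 with |R(x)|<1.
x=-0.79: |R|=0.4908
R=1: x+9/20x²=0 ⇒ x=−20/9=-2.2222; min R=1−1/(4·9/20)=0.4444>−1
Confirm numerically:
  x=-1.506: |R|=0.51462 <1
  x=-1.411: |R|=0.48491 <1
  x=-1.181: |R|=0.44664 <1
  x=-2.688: |R|=1.56340 >1
  x=-2.365: |R|=1.15195 >1
So |R|<1 on (-2.2222, 0).

(-2.2222,0); λ=-5 ⇒ h* = (20/9)/5 = 0.4444.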